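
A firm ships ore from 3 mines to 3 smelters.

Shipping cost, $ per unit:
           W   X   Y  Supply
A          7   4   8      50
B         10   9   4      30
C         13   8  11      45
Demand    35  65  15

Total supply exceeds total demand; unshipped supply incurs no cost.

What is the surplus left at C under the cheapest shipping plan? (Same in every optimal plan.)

10

An optimal plan:
  A–W: 20 × $7 = $140
  A–X: 30 × $4 = $120
  B–W: 15 × $10 = $150
  B–Y: 15 × $4 = $60
  C–X: 35 × $8 = $280
Total cost = $750.
C ships 35 of its 45, leaving 10.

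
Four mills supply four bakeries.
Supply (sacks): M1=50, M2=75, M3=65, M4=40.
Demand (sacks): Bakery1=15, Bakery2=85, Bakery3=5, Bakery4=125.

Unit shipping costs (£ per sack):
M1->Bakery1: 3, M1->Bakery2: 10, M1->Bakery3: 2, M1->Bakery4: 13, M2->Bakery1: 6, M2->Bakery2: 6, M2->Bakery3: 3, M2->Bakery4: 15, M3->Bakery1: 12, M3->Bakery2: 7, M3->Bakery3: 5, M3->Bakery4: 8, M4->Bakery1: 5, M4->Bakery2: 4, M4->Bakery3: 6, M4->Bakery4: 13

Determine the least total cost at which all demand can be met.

1840

A cheapest plan:
  M1->Bakery1: 15 × £3 = £45
  M1->Bakery4: 35 × £13 = £455
  M2->Bakery2: 45 × £6 = £270
  M2->Bakery3: 5 × £3 = £15
  M2->Bakery4: 25 × £15 = £375
  M3->Bakery4: 65 × £8 = £520
  M4->Bakery2: 40 × £4 = £160
Total = 45 + 455 + 270 + 15 + 375 + 520 + 160 = £1840.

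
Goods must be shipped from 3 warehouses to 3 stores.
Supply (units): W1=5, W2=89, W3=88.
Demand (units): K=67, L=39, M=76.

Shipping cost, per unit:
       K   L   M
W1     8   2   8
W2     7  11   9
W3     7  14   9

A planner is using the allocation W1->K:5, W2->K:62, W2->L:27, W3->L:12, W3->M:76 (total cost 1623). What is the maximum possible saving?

86

Current plan cost = 5·8 + 62·7 + 27·11 + 12·14 + 76·9 = 1623.
Optimal plan:
  W1->L: 5 × 2 = 10
  W2->L: 34 × 11 = 374
  W2->M: 55 × 9 = 495
  W3->K: 67 × 7 = 469
  W3->M: 21 × 9 = 189
Optimal cost = 1537.
Saving = 1623 − 1537 = 86.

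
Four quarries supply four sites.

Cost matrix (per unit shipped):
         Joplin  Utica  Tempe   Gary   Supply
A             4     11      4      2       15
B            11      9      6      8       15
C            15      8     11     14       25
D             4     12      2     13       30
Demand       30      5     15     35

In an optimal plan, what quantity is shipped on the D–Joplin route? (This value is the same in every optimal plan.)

30

Optimal shipments:
  A→Gary: 15 truckloads
  B→Gary: 15 truckloads
  C→Utica: 5 truckloads
  C→Tempe: 15 truckloads
  C→Gary: 5 truckloads
  D→Joplin: 30 truckloads
Total cost = 545.
So D→Joplin carries 30 truckloads.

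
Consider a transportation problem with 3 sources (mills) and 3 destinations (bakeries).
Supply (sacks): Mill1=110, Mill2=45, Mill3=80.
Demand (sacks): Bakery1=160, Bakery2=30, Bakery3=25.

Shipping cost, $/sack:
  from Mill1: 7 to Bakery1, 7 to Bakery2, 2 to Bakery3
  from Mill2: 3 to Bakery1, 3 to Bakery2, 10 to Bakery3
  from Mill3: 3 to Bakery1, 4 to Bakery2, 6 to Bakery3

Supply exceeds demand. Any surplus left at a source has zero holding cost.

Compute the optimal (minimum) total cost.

880

An optimal shipping plan:
  Mill1 to Bakery1: 35 × $7 = $245
  Mill1 to Bakery2: 30 × $7 = $210
  Mill1 to Bakery3: 25 × $2 = $50
  Mill2 to Bakery1: 45 × $3 = $135
  Mill3 to Bakery1: 80 × $3 = $240
Total = 245 + 210 + 50 + 135 + 240 = $880.
(Supply check: Mill1 ships 90; Mill2 ships 45; Mill3 ships 80.)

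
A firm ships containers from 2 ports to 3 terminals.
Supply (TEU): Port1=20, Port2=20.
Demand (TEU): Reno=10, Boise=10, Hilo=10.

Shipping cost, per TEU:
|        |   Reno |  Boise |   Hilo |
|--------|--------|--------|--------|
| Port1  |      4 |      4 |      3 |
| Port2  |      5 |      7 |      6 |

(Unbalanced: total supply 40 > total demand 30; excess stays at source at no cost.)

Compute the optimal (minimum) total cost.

120

An optimal shipping plan:
  Port1 to Boise: 10 × 4 = 40
  Port1 to Hilo: 10 × 3 = 30
  Port2 to Reno: 10 × 5 = 50
Total = 40 + 30 + 50 = 120.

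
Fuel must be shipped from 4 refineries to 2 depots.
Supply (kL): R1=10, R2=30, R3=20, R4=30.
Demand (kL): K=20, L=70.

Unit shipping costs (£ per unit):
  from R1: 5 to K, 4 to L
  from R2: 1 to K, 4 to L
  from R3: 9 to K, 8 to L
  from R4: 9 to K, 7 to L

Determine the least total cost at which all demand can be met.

470

Optimal allocation:
  R1->L: 10 × £4 = £40
  R2->K: 20 × £1 = £20
  R2->L: 10 × £4 = £40
  R3->L: 20 × £8 = £160
  R4->L: 30 × £7 = £210
Total = 40 + 20 + 40 + 160 + 210 = £470.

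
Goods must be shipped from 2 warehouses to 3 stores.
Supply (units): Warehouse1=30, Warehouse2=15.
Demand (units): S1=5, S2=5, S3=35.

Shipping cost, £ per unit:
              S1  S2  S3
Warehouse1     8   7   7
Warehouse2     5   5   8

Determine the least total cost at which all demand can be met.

300

Optimal allocation:
  Warehouse1 to S3: 30 units
  Warehouse2 to S1: 5 units
  Warehouse2 to S2: 5 units
  Warehouse2 to S3: 5 units
Total cost = £300.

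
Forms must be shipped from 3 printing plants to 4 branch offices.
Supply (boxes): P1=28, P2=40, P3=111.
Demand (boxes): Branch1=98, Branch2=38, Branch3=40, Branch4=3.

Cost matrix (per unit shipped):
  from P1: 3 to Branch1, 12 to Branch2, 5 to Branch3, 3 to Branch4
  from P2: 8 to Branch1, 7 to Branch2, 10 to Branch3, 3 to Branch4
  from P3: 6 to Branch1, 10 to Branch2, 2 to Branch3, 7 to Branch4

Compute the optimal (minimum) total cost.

A cheapest plan:
  P1->Branch1: 27 × 3 = 81
  P1->Branch4: 1 × 3 = 3
  P2->Branch2: 38 × 7 = 266
  P2->Branch4: 2 × 3 = 6
  P3->Branch1: 71 × 6 = 426
  P3->Branch3: 40 × 2 = 80
Total = 81 + 3 + 266 + 6 + 426 + 80 = 862.

862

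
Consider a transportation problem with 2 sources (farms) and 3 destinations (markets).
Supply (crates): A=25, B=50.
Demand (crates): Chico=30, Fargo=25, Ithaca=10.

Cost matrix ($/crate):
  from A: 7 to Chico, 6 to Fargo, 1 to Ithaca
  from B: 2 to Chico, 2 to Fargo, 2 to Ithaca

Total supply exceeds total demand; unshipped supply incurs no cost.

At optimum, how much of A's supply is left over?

10

An optimal plan:
  A→Fargo: 5 × $6 = $30
  A→Ithaca: 10 × $1 = $10
  B→Chico: 30 × $2 = $60
  B→Fargo: 20 × $2 = $40
Total cost = $140.
A ships 15 of its 25, leaving 10.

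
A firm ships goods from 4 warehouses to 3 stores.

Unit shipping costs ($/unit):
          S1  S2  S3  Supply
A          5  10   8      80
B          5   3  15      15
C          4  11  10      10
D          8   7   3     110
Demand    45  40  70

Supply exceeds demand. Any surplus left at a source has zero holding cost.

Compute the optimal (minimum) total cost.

An optimal shipping plan:
  A–S1: 35 × $5 = $175
  B–S2: 15 × $3 = $45
  C–S1: 10 × $4 = $40
  D–S2: 25 × $7 = $175
  D–S3: 70 × $3 = $210
Total = 175 + 45 + 40 + 175 + 210 = $645.
(Supply check: A ships 35; B ships 15; C ships 10; D ships 95.)

645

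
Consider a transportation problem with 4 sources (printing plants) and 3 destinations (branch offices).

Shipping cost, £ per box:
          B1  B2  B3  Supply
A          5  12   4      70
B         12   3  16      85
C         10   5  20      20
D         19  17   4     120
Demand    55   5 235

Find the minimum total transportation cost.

2115

An optimal shipping plan:
  A→B3: 70 × £4 = £280
  B→B1: 35 × £12 = £420
  B→B2: 5 × £3 = £15
  B→B3: 45 × £16 = £720
  C→B1: 20 × £10 = £200
  D→B3: 120 × £4 = £480
Total = 280 + 420 + 15 + 720 + 200 + 480 = £2115.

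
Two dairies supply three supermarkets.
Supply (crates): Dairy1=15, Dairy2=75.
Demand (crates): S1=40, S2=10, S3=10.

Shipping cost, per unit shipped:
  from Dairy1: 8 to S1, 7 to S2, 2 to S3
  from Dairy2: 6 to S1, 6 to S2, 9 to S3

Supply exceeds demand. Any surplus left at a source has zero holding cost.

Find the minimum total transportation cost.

Optimal allocation:
  Dairy1 to S3: 10 × 2 = 20
  Dairy2 to S1: 40 × 6 = 240
  Dairy2 to S2: 10 × 6 = 60
Total = 20 + 240 + 60 = 320.

320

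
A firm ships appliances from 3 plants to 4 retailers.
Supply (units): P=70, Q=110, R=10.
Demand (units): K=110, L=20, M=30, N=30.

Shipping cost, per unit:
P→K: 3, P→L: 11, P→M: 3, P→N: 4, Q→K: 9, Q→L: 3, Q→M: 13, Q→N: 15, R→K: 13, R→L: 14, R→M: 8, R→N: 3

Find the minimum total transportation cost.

An optimal shipping plan:
  P->K: 20 × 3 = 60
  P->M: 30 × 3 = 90
  P->N: 20 × 4 = 80
  Q->K: 90 × 9 = 810
  Q->L: 20 × 3 = 60
  R->N: 10 × 3 = 30
Total = 60 + 90 + 80 + 810 + 60 + 30 = 1130.
(Supply check: P ships 70; Q ships 110; R ships 10.)

1130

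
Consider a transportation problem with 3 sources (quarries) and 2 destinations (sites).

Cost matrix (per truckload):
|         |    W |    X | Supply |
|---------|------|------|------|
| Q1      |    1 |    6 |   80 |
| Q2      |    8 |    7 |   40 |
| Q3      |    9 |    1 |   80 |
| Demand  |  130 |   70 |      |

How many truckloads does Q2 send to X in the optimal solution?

Optimal shipments:
  Q1–W: 80 × 1 = 80
  Q2–W: 40 × 8 = 320
  Q3–W: 10 × 9 = 90
  Q3–X: 70 × 1 = 70
Total cost = 560.
The route Q2→X is not used.

0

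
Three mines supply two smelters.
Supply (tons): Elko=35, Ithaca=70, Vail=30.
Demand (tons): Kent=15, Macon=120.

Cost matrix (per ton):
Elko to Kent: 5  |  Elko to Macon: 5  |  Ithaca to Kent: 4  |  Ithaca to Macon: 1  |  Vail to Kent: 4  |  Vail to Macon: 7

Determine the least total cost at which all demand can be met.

An optimal shipping plan:
  Elko->Macon: 35 × 5 = 175
  Ithaca->Macon: 70 × 1 = 70
  Vail->Kent: 15 × 4 = 60
  Vail->Macon: 15 × 7 = 105
Total = 175 + 70 + 60 + 105 = 410.

410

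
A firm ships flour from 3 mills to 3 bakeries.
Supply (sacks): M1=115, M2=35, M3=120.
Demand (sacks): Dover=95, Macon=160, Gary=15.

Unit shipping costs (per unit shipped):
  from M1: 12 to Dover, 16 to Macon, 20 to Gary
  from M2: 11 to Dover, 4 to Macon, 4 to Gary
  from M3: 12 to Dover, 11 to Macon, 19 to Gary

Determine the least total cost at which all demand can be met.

2920

An optimal shipping plan:
  M1–Dover: 95 × 12 = 1140
  M1–Macon: 20 × 16 = 320
  M2–Macon: 20 × 4 = 80
  M2–Gary: 15 × 4 = 60
  M3–Macon: 120 × 11 = 1320
Total = 1140 + 320 + 80 + 60 + 1320 = 2920.
(Supply check: M1 ships 115; M2 ships 35; M3 ships 120.)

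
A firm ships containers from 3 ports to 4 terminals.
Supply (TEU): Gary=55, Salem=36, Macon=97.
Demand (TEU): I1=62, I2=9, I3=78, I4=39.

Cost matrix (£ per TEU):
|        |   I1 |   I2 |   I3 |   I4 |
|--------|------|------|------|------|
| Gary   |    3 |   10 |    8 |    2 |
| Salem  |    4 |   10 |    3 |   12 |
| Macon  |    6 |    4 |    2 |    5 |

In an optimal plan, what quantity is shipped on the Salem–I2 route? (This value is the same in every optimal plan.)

The minimum-cost plan:
  Gary to I1: 16 TEU
  Gary to I4: 39 TEU
  Salem to I1: 36 TEU
  Macon to I1: 10 TEU
  Macon to I2: 9 TEU
  Macon to I3: 78 TEU
Total cost = £522.
The route Salem→I2 is not used.

0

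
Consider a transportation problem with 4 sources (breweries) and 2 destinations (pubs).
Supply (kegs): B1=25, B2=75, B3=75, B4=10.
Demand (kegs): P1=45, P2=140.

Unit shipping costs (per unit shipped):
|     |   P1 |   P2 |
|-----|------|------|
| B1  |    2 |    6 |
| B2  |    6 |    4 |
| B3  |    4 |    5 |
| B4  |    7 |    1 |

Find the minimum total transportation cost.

715

An optimal shipping plan:
  B1–P1: 25 kegs
  B2–P2: 75 kegs
  B3–P1: 20 kegs
  B3–P2: 55 kegs
  B4–P2: 10 kegs
Total cost = 715.
(Supply check: B1 ships 25; B2 ships 75; B3 ships 75; B4 ships 10.)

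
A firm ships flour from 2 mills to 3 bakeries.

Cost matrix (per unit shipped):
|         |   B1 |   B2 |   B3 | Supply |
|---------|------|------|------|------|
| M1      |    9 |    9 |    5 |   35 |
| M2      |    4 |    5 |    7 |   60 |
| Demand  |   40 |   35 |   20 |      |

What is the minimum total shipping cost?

An optimal shipping plan:
  M1→B2: 15 sacks
  M1→B3: 20 sacks
  M2→B1: 40 sacks
  M2→B2: 20 sacks
Total cost = 495.

495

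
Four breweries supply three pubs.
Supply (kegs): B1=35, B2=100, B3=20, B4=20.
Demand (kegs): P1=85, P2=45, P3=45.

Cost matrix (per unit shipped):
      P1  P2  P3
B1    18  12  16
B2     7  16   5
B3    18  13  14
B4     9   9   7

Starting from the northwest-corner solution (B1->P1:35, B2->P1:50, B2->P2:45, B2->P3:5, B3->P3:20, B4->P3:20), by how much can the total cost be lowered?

645

Current plan cost = 35·18 + 50·7 + 45·16 + 5·5 + 20·14 + 20·7 = 2145.
Optimal plan:
  B1->P2: 35 kegs
  B2->P1: 85 kegs
  B2->P3: 15 kegs
  B3->P2: 10 kegs
  B3->P3: 10 kegs
  B4->P3: 20 kegs
Optimal cost = 1500.
Saving = 2145 − 1500 = 645.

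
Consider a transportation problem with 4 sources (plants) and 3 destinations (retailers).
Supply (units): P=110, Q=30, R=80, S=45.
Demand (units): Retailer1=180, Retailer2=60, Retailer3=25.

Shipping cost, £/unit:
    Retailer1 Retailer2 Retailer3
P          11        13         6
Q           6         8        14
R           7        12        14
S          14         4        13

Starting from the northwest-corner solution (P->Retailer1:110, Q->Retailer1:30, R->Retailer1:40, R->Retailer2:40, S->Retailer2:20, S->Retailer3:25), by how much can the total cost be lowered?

Current plan cost = 110·11 + 30·6 + 40·7 + 40·12 + 20·4 + 25·13 = £2555.
Optimal plan:
  P->Retailer1: 70 × £11 = £770
  P->Retailer2: 15 × £13 = £195
  P->Retailer3: 25 × £6 = £150
  Q->Retailer1: 30 × £6 = £180
  R->Retailer1: 80 × £7 = £560
  S->Retailer2: 45 × £4 = £180
Optimal cost = £2035.
Saving = 2555 − 2035 = £520.

520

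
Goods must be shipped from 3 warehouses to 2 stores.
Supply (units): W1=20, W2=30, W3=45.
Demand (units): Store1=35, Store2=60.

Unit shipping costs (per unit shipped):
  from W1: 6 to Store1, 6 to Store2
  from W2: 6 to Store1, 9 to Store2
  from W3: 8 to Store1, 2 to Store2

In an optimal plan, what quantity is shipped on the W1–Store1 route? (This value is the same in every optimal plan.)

Solving gives:
  W1–Store1: 5 × 6 = 30
  W1–Store2: 15 × 6 = 90
  W2–Store1: 30 × 6 = 180
  W3–Store2: 45 × 2 = 90
Total cost = 390.
So W1→Store1 carries 5 units.

5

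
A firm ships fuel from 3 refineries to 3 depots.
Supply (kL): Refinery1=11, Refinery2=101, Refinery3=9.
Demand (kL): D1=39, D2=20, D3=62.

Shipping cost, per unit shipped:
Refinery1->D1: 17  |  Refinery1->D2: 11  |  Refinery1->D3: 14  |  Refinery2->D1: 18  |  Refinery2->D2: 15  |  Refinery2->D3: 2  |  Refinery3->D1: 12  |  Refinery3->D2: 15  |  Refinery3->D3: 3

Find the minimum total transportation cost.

1028

Optimal allocation:
  Refinery1–D2: 11 × 11 = 121
  Refinery2–D1: 30 × 18 = 540
  Refinery2–D2: 9 × 15 = 135
  Refinery2–D3: 62 × 2 = 124
  Refinery3–D1: 9 × 12 = 108
Total = 121 + 540 + 135 + 124 + 108 = 1028.
(Supply check: Refinery1 ships 11; Refinery2 ships 101; Refinery3 ships 9.)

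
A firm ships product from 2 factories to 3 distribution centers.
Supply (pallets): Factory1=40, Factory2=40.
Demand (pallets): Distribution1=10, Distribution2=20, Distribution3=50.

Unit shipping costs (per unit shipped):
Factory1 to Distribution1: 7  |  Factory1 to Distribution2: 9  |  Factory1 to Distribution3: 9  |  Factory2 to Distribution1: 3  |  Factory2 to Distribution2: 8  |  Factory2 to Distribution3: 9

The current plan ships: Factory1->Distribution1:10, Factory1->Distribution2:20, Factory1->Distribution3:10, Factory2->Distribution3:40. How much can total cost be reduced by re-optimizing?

60

Current plan cost = 10·7 + 20·9 + 10·9 + 40·9 = 700.
Optimal plan:
  Factory1→Distribution3: 40 × 9 = 360
  Factory2→Distribution1: 10 × 3 = 30
  Factory2→Distribution2: 20 × 8 = 160
  Factory2→Distribution3: 10 × 9 = 90
Optimal cost = 640.
Saving = 700 − 640 = 60.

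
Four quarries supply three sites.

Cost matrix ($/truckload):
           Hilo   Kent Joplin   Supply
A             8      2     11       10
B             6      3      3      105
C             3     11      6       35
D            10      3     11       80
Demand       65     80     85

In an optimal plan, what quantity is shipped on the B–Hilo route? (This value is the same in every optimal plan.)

20

Optimal shipments:
  A→Hilo: 10 × $8 = $80
  B→Hilo: 20 × $6 = $120
  B→Joplin: 85 × $3 = $255
  C→Hilo: 35 × $3 = $105
  D→Kent: 80 × $3 = $240
Total cost = $800.
So B→Hilo carries 20 truckloads.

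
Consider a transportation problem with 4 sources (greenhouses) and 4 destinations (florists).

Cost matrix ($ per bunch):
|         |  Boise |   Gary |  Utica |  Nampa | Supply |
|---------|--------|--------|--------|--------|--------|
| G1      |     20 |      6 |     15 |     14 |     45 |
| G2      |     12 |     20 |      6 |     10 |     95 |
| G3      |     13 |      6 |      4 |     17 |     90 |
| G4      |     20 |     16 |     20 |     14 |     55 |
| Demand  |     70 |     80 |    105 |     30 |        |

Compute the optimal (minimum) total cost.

2460

An optimal shipping plan:
  G1–Gary: 45 × $6 = $270
  G2–Boise: 70 × $12 = $840
  G2–Utica: 25 × $6 = $150
  G3–Gary: 10 × $6 = $60
  G3–Utica: 80 × $4 = $320
  G4–Gary: 25 × $16 = $400
  G4–Nampa: 30 × $14 = $420
Total = 270 + 840 + 150 + 60 + 320 + 400 + 420 = $2460.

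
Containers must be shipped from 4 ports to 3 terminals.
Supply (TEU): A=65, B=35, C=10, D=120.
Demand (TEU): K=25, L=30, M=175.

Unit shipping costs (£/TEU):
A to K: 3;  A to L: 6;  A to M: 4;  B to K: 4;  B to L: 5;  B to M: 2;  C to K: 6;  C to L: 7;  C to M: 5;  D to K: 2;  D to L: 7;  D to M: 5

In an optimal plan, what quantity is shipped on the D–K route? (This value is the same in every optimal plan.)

25

Optimal shipments:
  A to L: 30 × £6 = £180
  A to M: 35 × £4 = £140
  B to M: 35 × £2 = £70
  C to M: 10 × £5 = £50
  D to K: 25 × £2 = £50
  D to M: 95 × £5 = £475
Total cost = £965.
So D→K carries 25 TEU.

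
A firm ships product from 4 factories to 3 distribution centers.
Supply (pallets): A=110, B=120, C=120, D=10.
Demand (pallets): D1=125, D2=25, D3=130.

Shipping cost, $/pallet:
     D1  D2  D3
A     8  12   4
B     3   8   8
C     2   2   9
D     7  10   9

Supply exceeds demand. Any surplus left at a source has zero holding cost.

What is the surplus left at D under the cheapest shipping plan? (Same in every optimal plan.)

10

Minimum-cost shipments:
  A->D3: 110 × $4 = $440
  B->D1: 30 × $3 = $90
  B->D3: 20 × $8 = $160
  C->D1: 95 × $2 = $190
  C->D2: 25 × $2 = $50
Total cost = $930.
D ships 0 of its 10, leaving 10.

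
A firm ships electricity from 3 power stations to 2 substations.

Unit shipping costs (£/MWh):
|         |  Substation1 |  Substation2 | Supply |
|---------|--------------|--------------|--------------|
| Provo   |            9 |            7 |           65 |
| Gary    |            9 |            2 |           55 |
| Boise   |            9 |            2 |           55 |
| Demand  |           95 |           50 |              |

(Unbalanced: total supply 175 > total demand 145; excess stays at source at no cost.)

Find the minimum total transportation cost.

An optimal shipping plan:
  Provo->Substation1: 35 MWh
  Gary->Substation1: 55 MWh
  Boise->Substation1: 5 MWh
  Boise->Substation2: 50 MWh
Total cost = £955.

955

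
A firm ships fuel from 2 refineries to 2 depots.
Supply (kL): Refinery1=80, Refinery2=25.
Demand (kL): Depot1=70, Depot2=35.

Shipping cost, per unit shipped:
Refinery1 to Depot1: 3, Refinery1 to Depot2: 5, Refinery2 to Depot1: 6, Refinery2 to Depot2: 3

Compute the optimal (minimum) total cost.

A cheapest plan:
  Refinery1 to Depot1: 70 × 3 = 210
  Refinery1 to Depot2: 10 × 5 = 50
  Refinery2 to Depot2: 25 × 3 = 75
Total = 210 + 50 + 75 = 335.

335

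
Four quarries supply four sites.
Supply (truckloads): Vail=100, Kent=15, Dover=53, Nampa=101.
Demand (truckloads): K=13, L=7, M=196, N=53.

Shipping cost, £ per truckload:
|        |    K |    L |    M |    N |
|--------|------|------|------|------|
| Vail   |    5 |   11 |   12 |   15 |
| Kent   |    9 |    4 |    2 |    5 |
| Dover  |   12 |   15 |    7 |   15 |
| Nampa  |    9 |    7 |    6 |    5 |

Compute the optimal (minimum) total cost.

2056

An optimal shipping plan:
  Vail–K: 13 × £5 = £65
  Vail–L: 7 × £11 = £77
  Vail–M: 80 × £12 = £960
  Kent–M: 15 × £2 = £30
  Dover–M: 53 × £7 = £371
  Nampa–M: 48 × £6 = £288
  Nampa–N: 53 × £5 = £265
Total = 65 + 77 + 960 + 30 + 371 + 288 + 265 = £2056.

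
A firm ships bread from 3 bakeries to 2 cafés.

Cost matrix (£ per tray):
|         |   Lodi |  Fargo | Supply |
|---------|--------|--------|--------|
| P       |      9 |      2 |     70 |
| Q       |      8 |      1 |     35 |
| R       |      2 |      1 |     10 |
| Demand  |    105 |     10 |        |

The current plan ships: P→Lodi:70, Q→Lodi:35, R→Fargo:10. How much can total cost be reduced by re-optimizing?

Current plan cost = 70·9 + 35·8 + 10·1 = £920.
Optimal plan:
  P→Lodi: 60 trays
  P→Fargo: 10 trays
  Q→Lodi: 35 trays
  R→Lodi: 10 trays
Optimal cost = £860.
Saving = 920 − 860 = £60.

60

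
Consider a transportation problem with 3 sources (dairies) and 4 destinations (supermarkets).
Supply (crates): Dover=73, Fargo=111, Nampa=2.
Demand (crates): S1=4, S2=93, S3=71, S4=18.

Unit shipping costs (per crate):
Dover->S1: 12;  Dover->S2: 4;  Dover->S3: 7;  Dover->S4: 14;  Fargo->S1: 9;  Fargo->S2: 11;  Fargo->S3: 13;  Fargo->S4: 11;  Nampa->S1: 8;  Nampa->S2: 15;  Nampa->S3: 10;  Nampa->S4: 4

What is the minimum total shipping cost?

1655

An optimal shipping plan:
  Dover->S2: 73 × 4 = 292
  Fargo->S1: 4 × 9 = 36
  Fargo->S2: 20 × 11 = 220
  Fargo->S3: 71 × 13 = 923
  Fargo->S4: 16 × 11 = 176
  Nampa->S4: 2 × 4 = 8
Total = 292 + 36 + 220 + 923 + 176 + 8 = 1655.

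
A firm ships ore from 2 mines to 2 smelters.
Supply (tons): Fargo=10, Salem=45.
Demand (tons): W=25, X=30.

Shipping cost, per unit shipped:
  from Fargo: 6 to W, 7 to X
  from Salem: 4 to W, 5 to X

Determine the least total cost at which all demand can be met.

270

A cheapest plan:
  Fargo→X: 10 × 7 = 70
  Salem→W: 25 × 4 = 100
  Salem→X: 20 × 5 = 100
Total = 70 + 100 + 100 = 270.
(Supply check: Fargo ships 10; Salem ships 45.)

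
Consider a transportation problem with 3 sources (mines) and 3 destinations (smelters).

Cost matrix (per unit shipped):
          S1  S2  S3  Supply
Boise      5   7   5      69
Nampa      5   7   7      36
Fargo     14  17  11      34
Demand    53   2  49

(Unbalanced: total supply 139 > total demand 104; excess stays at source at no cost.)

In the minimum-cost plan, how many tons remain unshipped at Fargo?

Minimum-cost shipments:
  Boise->S1: 17 × 5 = 85
  Boise->S2: 2 × 7 = 14
  Boise->S3: 49 × 5 = 245
  Nampa->S1: 36 × 5 = 180
Total cost = 524.
Fargo ships 0 of its 34, leaving 34.

34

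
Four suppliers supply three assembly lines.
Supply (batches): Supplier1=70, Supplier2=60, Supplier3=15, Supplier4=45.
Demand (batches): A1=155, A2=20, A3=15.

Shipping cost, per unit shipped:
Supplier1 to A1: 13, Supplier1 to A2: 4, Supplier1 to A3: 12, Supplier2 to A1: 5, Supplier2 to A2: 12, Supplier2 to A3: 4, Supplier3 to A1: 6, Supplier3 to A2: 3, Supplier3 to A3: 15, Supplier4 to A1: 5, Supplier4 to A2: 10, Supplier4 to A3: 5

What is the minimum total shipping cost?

1330

One minimum-cost allocation:
  Supplier1->A1: 35 × 13 = 455
  Supplier1->A2: 20 × 4 = 80
  Supplier1->A3: 15 × 12 = 180
  Supplier2->A1: 60 × 5 = 300
  Supplier3->A1: 15 × 6 = 90
  Supplier4->A1: 45 × 5 = 225
Total = 455 + 80 + 180 + 300 + 90 + 225 = 1330.
(Supply check: Supplier1 ships 70; Supplier2 ships 60; Supplier3 ships 15; Supplier4 ships 45.)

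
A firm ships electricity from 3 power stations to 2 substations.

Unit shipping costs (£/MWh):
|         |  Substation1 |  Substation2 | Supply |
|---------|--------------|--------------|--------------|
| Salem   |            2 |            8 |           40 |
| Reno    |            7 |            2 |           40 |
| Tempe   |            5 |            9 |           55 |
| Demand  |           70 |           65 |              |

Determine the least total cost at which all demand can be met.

Optimal allocation:
  Salem→Substation1: 40 × £2 = £80
  Reno→Substation2: 40 × £2 = £80
  Tempe→Substation1: 30 × £5 = £150
  Tempe→Substation2: 25 × £9 = £225
Total = 80 + 80 + 150 + 225 = £535.
(Supply check: Salem ships 40; Reno ships 40; Tempe ships 55.)

535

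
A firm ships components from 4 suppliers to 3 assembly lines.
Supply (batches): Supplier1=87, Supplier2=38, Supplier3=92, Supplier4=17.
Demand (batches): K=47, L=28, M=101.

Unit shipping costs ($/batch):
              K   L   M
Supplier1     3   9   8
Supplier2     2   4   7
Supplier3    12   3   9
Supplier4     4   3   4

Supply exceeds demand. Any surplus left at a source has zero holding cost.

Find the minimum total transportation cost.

933

An optimal shipping plan:
  Supplier1–K: 47 × $3 = $141
  Supplier1–M: 40 × $8 = $320
  Supplier2–M: 38 × $7 = $266
  Supplier3–L: 28 × $3 = $84
  Supplier3–M: 6 × $9 = $54
  Supplier4–M: 17 × $4 = $68
Total = 141 + 320 + 266 + 84 + 54 + 68 = $933.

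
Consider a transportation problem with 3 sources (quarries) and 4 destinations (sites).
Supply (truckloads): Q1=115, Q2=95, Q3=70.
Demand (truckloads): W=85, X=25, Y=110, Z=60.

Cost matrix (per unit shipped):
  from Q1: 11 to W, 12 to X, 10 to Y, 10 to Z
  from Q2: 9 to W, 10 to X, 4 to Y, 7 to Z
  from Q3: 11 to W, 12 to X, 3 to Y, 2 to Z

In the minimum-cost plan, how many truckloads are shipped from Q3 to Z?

The minimum-cost plan:
  Q1–W: 85 × 11 = 935
  Q1–X: 25 × 12 = 300
  Q1–Y: 5 × 10 = 50
  Q2–Y: 95 × 4 = 380
  Q3–Y: 10 × 3 = 30
  Q3–Z: 60 × 2 = 120
Total cost = 1815.
So Q3→Z carries 60 truckloads.

60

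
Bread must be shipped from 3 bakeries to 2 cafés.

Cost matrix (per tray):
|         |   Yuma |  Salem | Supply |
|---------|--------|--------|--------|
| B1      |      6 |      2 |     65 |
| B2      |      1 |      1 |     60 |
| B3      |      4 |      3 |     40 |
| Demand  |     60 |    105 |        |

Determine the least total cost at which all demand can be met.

Optimal allocation:
  B1→Salem: 65 × 2 = 130
  B2→Yuma: 60 × 1 = 60
  B3→Salem: 40 × 3 = 120
Total = 130 + 60 + 120 = 310.

310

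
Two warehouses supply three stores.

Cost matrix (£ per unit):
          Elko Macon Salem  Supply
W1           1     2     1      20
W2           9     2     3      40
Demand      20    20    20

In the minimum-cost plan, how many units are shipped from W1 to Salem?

Solving gives:
  W1→Elko: 20 units
  W2→Macon: 20 units
  W2→Salem: 20 units
Total cost = £120.
The route W1→Salem is not used.

0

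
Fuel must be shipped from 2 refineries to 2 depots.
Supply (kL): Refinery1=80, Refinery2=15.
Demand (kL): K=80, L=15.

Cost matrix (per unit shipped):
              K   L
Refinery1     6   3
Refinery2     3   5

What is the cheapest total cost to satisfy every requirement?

One minimum-cost allocation:
  Refinery1–K: 65 kL
  Refinery1–L: 15 kL
  Refinery2–K: 15 kL
Total cost = 480.

480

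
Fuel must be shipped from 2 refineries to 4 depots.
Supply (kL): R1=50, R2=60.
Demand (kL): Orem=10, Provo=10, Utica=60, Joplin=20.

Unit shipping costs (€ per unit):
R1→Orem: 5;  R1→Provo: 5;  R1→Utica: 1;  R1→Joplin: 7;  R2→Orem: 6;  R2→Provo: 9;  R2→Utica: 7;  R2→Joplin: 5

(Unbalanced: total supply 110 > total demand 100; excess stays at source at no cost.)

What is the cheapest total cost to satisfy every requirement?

370

Optimal allocation:
  R1→Utica: 50 × €1 = €50
  R2→Orem: 10 × €6 = €60
  R2→Provo: 10 × €9 = €90
  R2→Utica: 10 × €7 = €70
  R2→Joplin: 20 × €5 = €100
Total = 50 + 60 + 90 + 70 + 100 = €370.
(Supply check: R1 ships 50; R2 ships 50.)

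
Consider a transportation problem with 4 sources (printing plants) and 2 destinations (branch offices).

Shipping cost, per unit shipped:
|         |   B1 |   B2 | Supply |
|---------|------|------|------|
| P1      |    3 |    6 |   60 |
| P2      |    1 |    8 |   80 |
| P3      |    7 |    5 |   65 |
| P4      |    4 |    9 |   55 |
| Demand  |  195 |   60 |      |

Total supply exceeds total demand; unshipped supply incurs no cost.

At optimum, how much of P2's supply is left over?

0

Minimum-cost shipments:
  P1→B1: 60 × 3 = 180
  P2→B1: 80 × 1 = 80
  P3→B2: 60 × 5 = 300
  P4→B1: 55 × 4 = 220
Total cost = 780.
P2 ships 80 of its 80, leaving 0.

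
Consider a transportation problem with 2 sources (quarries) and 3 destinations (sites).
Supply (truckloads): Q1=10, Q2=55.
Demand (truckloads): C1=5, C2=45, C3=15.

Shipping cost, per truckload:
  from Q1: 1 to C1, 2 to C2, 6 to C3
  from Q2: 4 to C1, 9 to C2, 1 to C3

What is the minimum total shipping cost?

An optimal shipping plan:
  Q1 to C2: 10 × 2 = 20
  Q2 to C1: 5 × 4 = 20
  Q2 to C2: 35 × 9 = 315
  Q2 to C3: 15 × 1 = 15
Total = 20 + 20 + 315 + 15 = 370.
(Supply check: Q1 ships 10; Q2 ships 55.)

370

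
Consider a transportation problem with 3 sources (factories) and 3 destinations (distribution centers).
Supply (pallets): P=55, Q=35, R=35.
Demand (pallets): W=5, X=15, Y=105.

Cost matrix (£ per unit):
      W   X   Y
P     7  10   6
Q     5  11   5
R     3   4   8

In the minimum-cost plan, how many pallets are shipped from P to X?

Solving gives:
  P->Y: 55 × £6 = £330
  Q->Y: 35 × £5 = £175
  R->W: 5 × £3 = £15
  R->X: 15 × £4 = £60
  R->Y: 15 × £8 = £120
Total cost = £700.
The route P→X is not used.

0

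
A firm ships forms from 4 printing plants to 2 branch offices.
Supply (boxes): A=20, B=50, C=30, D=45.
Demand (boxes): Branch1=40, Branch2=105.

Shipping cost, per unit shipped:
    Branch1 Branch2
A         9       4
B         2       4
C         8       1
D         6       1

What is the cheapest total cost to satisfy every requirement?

275

A cheapest plan:
  A→Branch2: 20 × 4 = 80
  B→Branch1: 40 × 2 = 80
  B→Branch2: 10 × 4 = 40
  C→Branch2: 30 × 1 = 30
  D→Branch2: 45 × 1 = 45
Total = 80 + 80 + 40 + 30 + 45 = 275.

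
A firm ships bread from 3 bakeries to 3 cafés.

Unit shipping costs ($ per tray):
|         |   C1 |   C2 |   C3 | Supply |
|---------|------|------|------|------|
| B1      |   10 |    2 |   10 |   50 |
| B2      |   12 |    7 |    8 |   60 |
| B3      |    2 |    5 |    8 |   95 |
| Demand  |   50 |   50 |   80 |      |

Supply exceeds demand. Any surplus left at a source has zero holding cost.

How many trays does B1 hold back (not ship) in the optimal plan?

An optimal plan:
  B1 to C2: 50 × $2 = $100
  B2 to C3: 60 × $8 = $480
  B3 to C1: 50 × $2 = $100
  B3 to C3: 20 × $8 = $160
Total cost = $840.
B1 ships 50 of its 50, leaving 0.

0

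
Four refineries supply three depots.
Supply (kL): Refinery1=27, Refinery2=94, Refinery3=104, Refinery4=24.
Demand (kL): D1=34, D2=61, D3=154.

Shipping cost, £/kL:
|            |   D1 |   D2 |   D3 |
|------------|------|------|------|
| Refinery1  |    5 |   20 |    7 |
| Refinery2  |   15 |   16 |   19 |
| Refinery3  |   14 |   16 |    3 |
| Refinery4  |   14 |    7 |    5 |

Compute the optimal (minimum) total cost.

One minimum-cost allocation:
  Refinery1–D1: 1 × £5 = £5
  Refinery1–D3: 26 × £7 = £182
  Refinery2–D1: 33 × £15 = £495
  Refinery2–D2: 61 × £16 = £976
  Refinery3–D3: 104 × £3 = £312
  Refinery4–D3: 24 × £5 = £120
Total = 5 + 182 + 495 + 976 + 312 + 120 = £2090.
(Supply check: Refinery1 ships 27; Refinery2 ships 94; Refinery3 ships 104; Refinery4 ships 24.)

2090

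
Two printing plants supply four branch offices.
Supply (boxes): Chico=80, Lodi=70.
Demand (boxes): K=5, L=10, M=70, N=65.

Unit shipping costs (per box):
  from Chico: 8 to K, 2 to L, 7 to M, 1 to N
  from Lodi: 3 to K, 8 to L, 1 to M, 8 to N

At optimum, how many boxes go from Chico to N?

The minimum-cost plan:
  Chico–K: 5 × 8 = 40
  Chico–L: 10 × 2 = 20
  Chico–N: 65 × 1 = 65
  Lodi–M: 70 × 1 = 70
Total cost = 195.
So Chico→N carries 65 boxes.

65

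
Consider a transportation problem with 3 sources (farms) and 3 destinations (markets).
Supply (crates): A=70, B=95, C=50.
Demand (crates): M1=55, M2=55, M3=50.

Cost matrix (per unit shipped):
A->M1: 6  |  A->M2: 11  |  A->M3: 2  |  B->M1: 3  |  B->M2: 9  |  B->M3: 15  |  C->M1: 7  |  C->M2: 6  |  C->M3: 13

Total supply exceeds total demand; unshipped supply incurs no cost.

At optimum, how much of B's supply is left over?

An optimal plan:
  A→M3: 50 × 2 = 100
  B→M1: 55 × 3 = 165
  B→M2: 5 × 9 = 45
  C→M2: 50 × 6 = 300
Total cost = 610.
B ships 60 of its 95, leaving 35.

35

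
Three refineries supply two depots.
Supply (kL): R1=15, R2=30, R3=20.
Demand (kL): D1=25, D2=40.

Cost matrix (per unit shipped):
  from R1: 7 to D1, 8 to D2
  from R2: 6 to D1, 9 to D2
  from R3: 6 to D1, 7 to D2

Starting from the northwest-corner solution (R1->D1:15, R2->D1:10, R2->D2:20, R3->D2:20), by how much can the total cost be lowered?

30

Current plan cost = 15·7 + 10·6 + 20·9 + 20·7 = 485.
Optimal plan:
  R1→D2: 15 × 8 = 120
  R2→D1: 25 × 6 = 150
  R2→D2: 5 × 9 = 45
  R3→D2: 20 × 7 = 140
Optimal cost = 455.
Saving = 485 − 455 = 30.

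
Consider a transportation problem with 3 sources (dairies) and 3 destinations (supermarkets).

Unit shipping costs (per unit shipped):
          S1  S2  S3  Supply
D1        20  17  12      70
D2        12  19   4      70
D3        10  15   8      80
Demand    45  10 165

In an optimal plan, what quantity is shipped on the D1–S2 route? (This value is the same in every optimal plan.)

Optimal shipments:
  D1 to S2: 10 × 17 = 170
  D1 to S3: 60 × 12 = 720
  D2 to S3: 70 × 4 = 280
  D3 to S1: 45 × 10 = 450
  D3 to S3: 35 × 8 = 280
Total cost = 1900.
So D1→S2 carries 10 crates.

10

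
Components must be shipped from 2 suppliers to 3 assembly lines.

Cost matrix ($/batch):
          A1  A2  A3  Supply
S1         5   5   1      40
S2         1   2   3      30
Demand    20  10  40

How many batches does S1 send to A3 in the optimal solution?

Solving gives:
  S1→A3: 40 × $1 = $40
  S2→A1: 20 × $1 = $20
  S2→A2: 10 × $2 = $20
Total cost = $80.
So S1→A3 carries 40 batches.

40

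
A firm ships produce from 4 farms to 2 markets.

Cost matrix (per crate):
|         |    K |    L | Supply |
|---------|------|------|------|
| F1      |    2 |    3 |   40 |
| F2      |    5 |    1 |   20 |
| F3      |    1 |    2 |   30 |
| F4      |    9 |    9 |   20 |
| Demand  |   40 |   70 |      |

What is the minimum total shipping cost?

An optimal shipping plan:
  F1→K: 40 × 2 = 80
  F2→L: 20 × 1 = 20
  F3→L: 30 × 2 = 60
  F4→L: 20 × 9 = 180
Total = 80 + 20 + 60 + 180 = 340.

340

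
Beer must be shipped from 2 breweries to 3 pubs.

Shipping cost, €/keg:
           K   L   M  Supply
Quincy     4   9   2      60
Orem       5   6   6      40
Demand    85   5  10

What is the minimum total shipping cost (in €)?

Optimal allocation:
  Quincy→K: 50 × €4 = €200
  Quincy→M: 10 × €2 = €20
  Orem→K: 35 × €5 = €175
  Orem→L: 5 × €6 = €30
Total = 200 + 20 + 175 + 30 = €425.
(Supply check: Quincy ships 60; Orem ships 40.)

425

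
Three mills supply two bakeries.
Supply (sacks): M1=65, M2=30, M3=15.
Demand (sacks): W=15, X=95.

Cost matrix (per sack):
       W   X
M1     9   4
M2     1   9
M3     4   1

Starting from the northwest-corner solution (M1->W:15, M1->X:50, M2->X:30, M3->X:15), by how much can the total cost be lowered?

Current plan cost = 15·9 + 50·4 + 30·9 + 15·1 = 620.
Optimal plan:
  M1->X: 65 × 4 = 260
  M2->W: 15 × 1 = 15
  M2->X: 15 × 9 = 135
  M3->X: 15 × 1 = 15
Optimal cost = 425.
Saving = 620 − 425 = 195.

195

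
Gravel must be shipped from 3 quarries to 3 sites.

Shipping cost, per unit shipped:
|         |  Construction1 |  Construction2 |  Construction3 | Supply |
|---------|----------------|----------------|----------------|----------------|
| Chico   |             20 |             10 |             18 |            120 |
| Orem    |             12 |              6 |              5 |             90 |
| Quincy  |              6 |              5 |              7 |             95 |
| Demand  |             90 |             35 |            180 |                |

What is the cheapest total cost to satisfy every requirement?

2905

A cheapest plan:
  Chico to Construction2: 35 truckloads
  Chico to Construction3: 85 truckloads
  Orem to Construction3: 90 truckloads
  Quincy to Construction1: 90 truckloads
  Quincy to Construction3: 5 truckloads
Total cost = 2905.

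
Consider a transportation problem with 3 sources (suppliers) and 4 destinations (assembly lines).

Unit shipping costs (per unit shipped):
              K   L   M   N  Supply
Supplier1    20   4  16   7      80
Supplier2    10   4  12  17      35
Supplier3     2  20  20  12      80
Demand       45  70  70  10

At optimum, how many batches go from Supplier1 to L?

Optimal shipments:
  Supplier1->L: 70 × 4 = 280
  Supplier1->N: 10 × 7 = 70
  Supplier2->M: 35 × 12 = 420
  Supplier3->K: 45 × 2 = 90
  Supplier3->M: 35 × 20 = 700
Total cost = 1560.
So Supplier1→L carries 70 batches.

70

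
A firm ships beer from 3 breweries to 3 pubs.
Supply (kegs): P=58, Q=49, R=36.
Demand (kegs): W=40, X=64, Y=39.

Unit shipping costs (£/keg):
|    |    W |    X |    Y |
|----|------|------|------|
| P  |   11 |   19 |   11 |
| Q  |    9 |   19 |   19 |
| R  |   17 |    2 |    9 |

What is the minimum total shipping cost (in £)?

A cheapest plan:
  P→X: 19 × £19 = £361
  P→Y: 39 × £11 = £429
  Q→W: 40 × £9 = £360
  Q→X: 9 × £19 = £171
  R→X: 36 × £2 = £72
Total = 361 + 429 + 360 + 171 + 72 = £1393.
(Supply check: P ships 58; Q ships 49; R ships 36.)

1393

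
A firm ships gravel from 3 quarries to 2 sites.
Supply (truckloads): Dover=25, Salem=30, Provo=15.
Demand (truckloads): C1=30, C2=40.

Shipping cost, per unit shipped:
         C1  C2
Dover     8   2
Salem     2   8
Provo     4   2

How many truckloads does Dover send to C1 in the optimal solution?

Solving gives:
  Dover–C2: 25 × 2 = 50
  Salem–C1: 30 × 2 = 60
  Provo–C2: 15 × 2 = 30
Total cost = 140.
The route Dover→C1 is not used.

0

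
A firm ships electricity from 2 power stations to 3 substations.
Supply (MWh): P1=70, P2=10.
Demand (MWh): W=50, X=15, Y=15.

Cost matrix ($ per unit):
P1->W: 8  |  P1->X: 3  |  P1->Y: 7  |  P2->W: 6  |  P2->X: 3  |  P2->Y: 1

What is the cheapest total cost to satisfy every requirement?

490

An optimal shipping plan:
  P1–W: 50 × $8 = $400
  P1–X: 15 × $3 = $45
  P1–Y: 5 × $7 = $35
  P2–Y: 10 × $1 = $10
Total = 400 + 45 + 35 + 10 = $490.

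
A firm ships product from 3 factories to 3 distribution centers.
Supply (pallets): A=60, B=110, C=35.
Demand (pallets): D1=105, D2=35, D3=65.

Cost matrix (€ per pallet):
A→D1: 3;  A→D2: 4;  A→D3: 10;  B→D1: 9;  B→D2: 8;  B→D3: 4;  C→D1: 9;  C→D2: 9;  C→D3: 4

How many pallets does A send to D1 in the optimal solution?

The minimum-cost plan:
  A->D1: 60 × €3 = €180
  B->D1: 10 × €9 = €90
  B->D2: 35 × €8 = €280
  B->D3: 65 × €4 = €260
  C->D1: 35 × €9 = €315
Total cost = €1125.
So A→D1 carries 60 pallets.

60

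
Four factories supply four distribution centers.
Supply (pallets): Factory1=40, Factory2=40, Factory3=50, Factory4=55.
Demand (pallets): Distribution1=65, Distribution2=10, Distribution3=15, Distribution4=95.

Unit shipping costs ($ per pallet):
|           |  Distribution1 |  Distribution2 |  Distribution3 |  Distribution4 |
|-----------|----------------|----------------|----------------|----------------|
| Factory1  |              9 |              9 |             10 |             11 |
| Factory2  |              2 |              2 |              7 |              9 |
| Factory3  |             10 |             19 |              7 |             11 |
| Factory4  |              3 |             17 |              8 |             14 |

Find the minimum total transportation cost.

1315

An optimal shipping plan:
  Factory1–Distribution4: 40 × $11 = $440
  Factory2–Distribution1: 10 × $2 = $20
  Factory2–Distribution2: 10 × $2 = $20
  Factory2–Distribution4: 20 × $9 = $180
  Factory3–Distribution3: 15 × $7 = $105
  Factory3–Distribution4: 35 × $11 = $385
  Factory4–Distribution1: 55 × $3 = $165
Total = 440 + 20 + 20 + 180 + 105 + 385 + 165 = $1315.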